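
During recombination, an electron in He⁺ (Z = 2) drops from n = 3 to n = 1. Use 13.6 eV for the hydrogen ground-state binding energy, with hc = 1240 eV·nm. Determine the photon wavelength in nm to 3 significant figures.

For Z = 2 the level energies scale as Z², so the effective Rydberg energy is 13.6 × 4 = 54.40 eV.
ΔE = 54.40 × (1/1² − 1/3²) = 54.40 × 0.8889 = 48.36 eV.
λ = hc/ΔE = 1240 / 48.36 = 25.6 nm.

25.6 nm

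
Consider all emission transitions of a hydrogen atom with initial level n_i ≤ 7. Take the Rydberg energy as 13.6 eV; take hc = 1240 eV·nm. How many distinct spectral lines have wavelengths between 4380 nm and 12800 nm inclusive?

Enumerate all n_i → n_f pairs with 1 ≤ n_f < n_i ≤ 7 and compute λ = 1240 / [13.6·1·(1/n_f² − 1/n_i²)].
Lines falling in [4380, 12800] nm: 7→5 (4654 nm), 6→5 (7460 nm), 7→6 (12370 nm).

3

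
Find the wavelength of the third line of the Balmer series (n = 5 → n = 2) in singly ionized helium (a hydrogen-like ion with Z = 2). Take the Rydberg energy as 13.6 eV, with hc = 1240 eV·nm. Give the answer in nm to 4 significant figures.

The Balmer series terminates on n_f = 2; the third line has n_i = 2+3 = 5.
ΔE = 54.40 × (1/2² − 1/5²) = 11.42 eV.
λ = 1240 / 11.42 = 108.5 nm.

108.5 nm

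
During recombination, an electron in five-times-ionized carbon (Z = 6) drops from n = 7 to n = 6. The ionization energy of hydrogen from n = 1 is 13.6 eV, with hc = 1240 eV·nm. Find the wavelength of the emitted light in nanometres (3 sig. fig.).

344 nm

For Z = 6 the level energies scale as Z², so the effective Rydberg energy is 13.6 × 36 = 489.6 eV.
ΔE = 489.6 × (1/6² − 1/7²) = 489.6 × 0.007370 = 3.608 eV.
λ = hc/ΔE = 1240 / 3.608 = 344 nm.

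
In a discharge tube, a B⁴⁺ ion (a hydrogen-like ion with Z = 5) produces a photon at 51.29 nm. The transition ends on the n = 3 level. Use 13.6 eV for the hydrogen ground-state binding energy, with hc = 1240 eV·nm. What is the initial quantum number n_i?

n_i = 5

The photon energy is ΔE = hc/λ = 1240 / 51.29 = 24.18 eV.
With Z = 5, ΔE = 340.0 × (1/n_f² − 1/n_i²), so 1/n_f² − 1/n_i² = 0.07111.
With n_f = 3: 1/n_i² = 1/9 − 0.07111 = 0.04000, so n_i ≈ 5.00.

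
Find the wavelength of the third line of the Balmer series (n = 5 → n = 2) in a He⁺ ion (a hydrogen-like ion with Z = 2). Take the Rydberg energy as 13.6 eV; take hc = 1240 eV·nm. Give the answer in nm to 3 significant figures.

The Balmer series terminates on n_f = 2; the third line has n_i = 2+3 = 5.
ΔE = 54.40 × (1/2² − 1/5²) = 11.42 eV.
λ = 1240 / 11.42 = 109 nm.

109 nm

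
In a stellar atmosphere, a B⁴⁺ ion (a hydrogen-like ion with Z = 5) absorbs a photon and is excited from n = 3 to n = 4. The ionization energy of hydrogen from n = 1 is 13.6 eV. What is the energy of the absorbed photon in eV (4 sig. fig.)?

16.53 eV

The Bohr energies scale as Z², so for Z = 5: E_n = −340.0/n² eV.
E_4 = −340.0/16 = −21.25 eV and E_3 = −340.0/9 = −37.78 eV.
The photon energy is |E_4 − E_3| = 16.53 eV.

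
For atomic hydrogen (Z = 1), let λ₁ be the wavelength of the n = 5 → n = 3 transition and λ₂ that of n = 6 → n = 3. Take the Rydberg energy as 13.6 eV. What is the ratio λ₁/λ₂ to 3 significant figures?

1.17

λ ∝ 1/ΔE ∝ 1/(1/n_f² − 1/n_i²), and the Z² and hc factors cancel in the ratio.
λ₁/λ₂ = (1/3² − 1/6²)/(1/3² − 1/5²) = 0.08333/0.07111 = 1.17.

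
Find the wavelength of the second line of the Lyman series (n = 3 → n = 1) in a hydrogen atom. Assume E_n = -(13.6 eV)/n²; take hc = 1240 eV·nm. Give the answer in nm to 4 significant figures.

102.6 nm

The Lyman series terminates on n_f = 1; the second line has n_i = 1+2 = 3.
ΔE = 13.60 × (1/1² − 1/3²) = 12.09 eV.
λ = 1240 / 12.09 = 102.6 nm.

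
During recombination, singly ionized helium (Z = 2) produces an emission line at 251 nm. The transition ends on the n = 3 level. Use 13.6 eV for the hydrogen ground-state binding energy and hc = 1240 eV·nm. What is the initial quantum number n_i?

The photon energy is ΔE = hc/λ = 1240 / 251 = 4.940 eV.
With Z = 2, ΔE = 54.40 × (1/n_f² − 1/n_i²), so 1/n_f² − 1/n_i² = 0.09081.
With n_f = 3: 1/n_i² = 1/9 − 0.09081 = 0.02030, so n_i ≈ 7.02.

n_i = 7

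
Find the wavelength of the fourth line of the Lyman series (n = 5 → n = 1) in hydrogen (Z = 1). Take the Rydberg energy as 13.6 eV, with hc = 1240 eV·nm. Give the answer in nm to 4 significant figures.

The Lyman series terminates on n_f = 1; the fourth line has n_i = 1+4 = 5.
ΔE = 13.60 × (1/1² − 1/5²) = 13.06 eV.
λ = 1240 / 13.06 = 94.98 nm.

94.98 nm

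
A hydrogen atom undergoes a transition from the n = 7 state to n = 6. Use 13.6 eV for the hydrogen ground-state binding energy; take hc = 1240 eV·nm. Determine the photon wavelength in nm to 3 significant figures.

12400 nm

ΔE = 13.60 × (1/6² − 1/7²) = 13.60 × 0.007370 = 0.1002 eV.
λ = hc/ΔE = 1240 / 0.1002 = 12400 nm.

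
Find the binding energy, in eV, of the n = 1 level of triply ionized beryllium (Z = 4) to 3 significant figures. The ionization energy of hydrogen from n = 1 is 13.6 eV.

E_n = −13.6 Z²/n² = −217.6/n² eV for Z = 4.
E_1 = −217.6/1 = −218 eV, so ionization (to E = 0) requires 218 eV.

218 eV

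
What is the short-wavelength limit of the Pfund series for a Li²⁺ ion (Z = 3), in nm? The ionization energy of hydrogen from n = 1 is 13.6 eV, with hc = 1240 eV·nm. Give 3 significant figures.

253 nm

The Pfund series has lower level n_f = 5; the series limit corresponds to n_i → ∞.
ΔE_max = 13.6 × 9 / 5² = 4.896 eV.
λ_min = 1240 / 4.896 = 253 nm.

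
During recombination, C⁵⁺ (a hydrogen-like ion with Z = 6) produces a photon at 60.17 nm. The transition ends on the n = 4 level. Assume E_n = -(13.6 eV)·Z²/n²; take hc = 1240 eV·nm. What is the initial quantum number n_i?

n_i = 7

The photon energy is ΔE = hc/λ = 1240 / 60.17 = 20.61 eV.
With Z = 6, ΔE = 489.6 × (1/n_f² − 1/n_i²), so 1/n_f² − 1/n_i² = 0.04209.
With n_f = 4: 1/n_i² = 1/16 − 0.04209 = 0.02041, so n_i ≈ 7.00.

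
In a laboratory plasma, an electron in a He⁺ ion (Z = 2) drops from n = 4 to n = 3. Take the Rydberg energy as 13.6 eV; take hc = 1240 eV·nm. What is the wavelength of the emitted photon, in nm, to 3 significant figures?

469 nm

For Z = 2 the level energies scale as Z², so the effective Rydberg energy is 13.6 × 4 = 54.40 eV.
ΔE = 54.40 × (1/3² − 1/4²) = 54.40 × 0.04861 = 2.644 eV.
λ = hc/ΔE = 1240 / 2.644 = 469 nm.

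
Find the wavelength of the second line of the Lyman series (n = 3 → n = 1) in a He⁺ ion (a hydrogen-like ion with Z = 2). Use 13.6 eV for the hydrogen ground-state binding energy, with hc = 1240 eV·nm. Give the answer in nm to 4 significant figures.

The Lyman series terminates on n_f = 1; the second line has n_i = 1+2 = 3.
ΔE = 54.40 × (1/1² − 1/3²) = 48.36 eV.
λ = 1240 / 48.36 = 25.64 nm.

25.64 nm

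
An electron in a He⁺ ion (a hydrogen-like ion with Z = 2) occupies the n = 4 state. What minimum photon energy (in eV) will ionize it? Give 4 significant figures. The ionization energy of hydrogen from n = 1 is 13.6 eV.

E_n = −13.6 Z²/n² = −54.40/n² eV for Z = 2.
E_4 = −54.40/16 = −3.400 eV, so ionization (to E = 0) requires 3.400 eV.

3.400 eV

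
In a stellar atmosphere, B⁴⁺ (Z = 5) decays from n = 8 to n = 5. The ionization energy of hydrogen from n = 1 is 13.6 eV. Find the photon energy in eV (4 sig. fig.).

8.288 eV

The Bohr energies scale as Z², so for Z = 5: E_n = −340.0/n² eV.
E_8 = −340.0/64 = −5.313 eV and E_5 = −340.0/25 = −13.60 eV.
The photon energy is |E_8 − E_5| = 8.288 eV.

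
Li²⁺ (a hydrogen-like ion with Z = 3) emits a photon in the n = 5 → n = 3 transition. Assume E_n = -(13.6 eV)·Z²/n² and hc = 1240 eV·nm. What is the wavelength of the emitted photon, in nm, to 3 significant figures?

142 nm

For Z = 3 the level energies scale as Z², so the effective Rydberg energy is 13.6 × 9 = 122.4 eV.
ΔE = 122.4 × (1/3² − 1/5²) = 122.4 × 0.07111 = 8.704 eV.
λ = hc/ΔE = 1240 / 8.704 = 142 nm.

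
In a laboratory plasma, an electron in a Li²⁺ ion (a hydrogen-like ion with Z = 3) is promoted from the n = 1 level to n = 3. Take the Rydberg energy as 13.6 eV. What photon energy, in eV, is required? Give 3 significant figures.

The Bohr energies scale as Z², so for Z = 3: E_n = −122.4/n² eV.
E_3 = −122.4/9 = −13.60 eV and E_1 = −122.4/1 = −122.4 eV.
The photon energy is |E_3 − E_1| = 109 eV.

109 eV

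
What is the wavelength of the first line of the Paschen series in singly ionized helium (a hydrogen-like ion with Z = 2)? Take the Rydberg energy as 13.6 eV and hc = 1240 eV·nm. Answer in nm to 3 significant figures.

The Paschen series terminates on n_f = 3; the first line has n_i = 3+1 = 4.
ΔE = 54.40 × (1/3² − 1/4²) = 2.644 eV.
λ = 1240 / 2.644 = 469 nm.

469 nm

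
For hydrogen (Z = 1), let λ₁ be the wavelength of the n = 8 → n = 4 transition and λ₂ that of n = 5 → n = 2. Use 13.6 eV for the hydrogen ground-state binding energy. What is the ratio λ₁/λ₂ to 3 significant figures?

4.48

λ ∝ 1/ΔE ∝ 1/(1/n_f² − 1/n_i²), and the Z² and hc factors cancel in the ratio.
λ₁/λ₂ = (1/2² − 1/5²)/(1/4² − 1/8²) = 0.2100/0.04688 = 4.48.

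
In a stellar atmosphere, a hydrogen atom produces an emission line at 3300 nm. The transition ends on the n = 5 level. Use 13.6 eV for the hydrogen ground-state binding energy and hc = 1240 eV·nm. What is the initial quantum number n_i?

n_i = 9

The photon energy is ΔE = hc/λ = 1240 / 3300 = 0.3758 eV.
With Z = 1, ΔE = 13.60 × (1/n_f² − 1/n_i²), so 1/n_f² − 1/n_i² = 0.02763.
With n_f = 5: 1/n_i² = 1/25 − 0.02763 = 0.01237, so n_i ≈ 8.99.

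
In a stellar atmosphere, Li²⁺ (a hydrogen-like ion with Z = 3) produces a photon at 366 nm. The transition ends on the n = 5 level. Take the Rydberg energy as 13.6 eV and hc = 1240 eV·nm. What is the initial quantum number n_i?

n_i = 9

The photon energy is ΔE = hc/λ = 1240 / 366 = 3.388 eV.
With Z = 3, ΔE = 122.4 × (1/n_f² − 1/n_i²), so 1/n_f² − 1/n_i² = 0.02768.
With n_f = 5: 1/n_i² = 1/25 − 0.02768 = 0.01232, so n_i ≈ 9.01.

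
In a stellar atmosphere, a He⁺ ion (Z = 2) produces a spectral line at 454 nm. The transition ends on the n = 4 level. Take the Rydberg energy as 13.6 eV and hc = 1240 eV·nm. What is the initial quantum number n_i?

The photon energy is ΔE = hc/λ = 1240 / 454 = 2.731 eV.
With Z = 2, ΔE = 54.40 × (1/n_f² − 1/n_i²), so 1/n_f² − 1/n_i² = 0.05021.
With n_f = 4: 1/n_i² = 1/16 − 0.05021 = 0.01229, so n_i ≈ 9.02.

n_i = 9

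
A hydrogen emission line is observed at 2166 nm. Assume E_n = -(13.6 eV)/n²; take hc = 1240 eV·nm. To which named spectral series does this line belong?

ΔE = 1240/2166 = 0.5725 eV.
This matches 13.6 × (1/4² − 1/7²), so n_f = 4: the Brackett series.

Brackett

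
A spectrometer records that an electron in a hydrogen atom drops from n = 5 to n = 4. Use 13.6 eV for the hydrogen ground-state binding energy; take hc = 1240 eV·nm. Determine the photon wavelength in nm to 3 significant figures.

ΔE = 13.60 × (1/4² − 1/5²) = 13.60 × 0.02250 = 0.3060 eV.
λ = hc/ΔE = 1240 / 0.3060 = 4050 nm.

4050 nm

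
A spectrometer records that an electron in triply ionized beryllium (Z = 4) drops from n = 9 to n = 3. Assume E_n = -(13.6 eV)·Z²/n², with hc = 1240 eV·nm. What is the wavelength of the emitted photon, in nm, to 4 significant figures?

57.70 nm

For Z = 4 the level energies scale as Z², so the effective Rydberg energy is 13.6 × 16 = 217.6 eV.
ΔE = 217.6 × (1/3² − 1/9²) = 217.6 × 0.09877 = 21.49 eV.
λ = hc/ΔE = 1240 / 21.49 = 57.70 nm.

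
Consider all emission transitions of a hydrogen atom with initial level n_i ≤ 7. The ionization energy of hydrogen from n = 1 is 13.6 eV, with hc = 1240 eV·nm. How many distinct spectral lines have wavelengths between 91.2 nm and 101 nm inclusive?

Enumerate all n_i → n_f pairs with 1 ≤ n_f < n_i ≤ 7 and compute λ = 1240 / [13.6·1·(1/n_f² − 1/n_i²)].
Lines falling in [91.2, 101] nm: 7→1 (93.08 nm), 6→1 (93.78 nm), 5→1 (94.98 nm), 4→1 (97.25 nm).

4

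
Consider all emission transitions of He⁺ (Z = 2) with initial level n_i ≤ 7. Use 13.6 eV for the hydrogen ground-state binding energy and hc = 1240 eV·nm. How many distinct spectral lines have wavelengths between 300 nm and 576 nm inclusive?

Enumerate all n_i → n_f pairs with 1 ≤ n_f < n_i ≤ 7 and compute λ = 1240 / [13.6·4·(1/n_f² − 1/n_i²)].
Lines falling in [300, 576] nm: 5→3 (320.5 nm), 4→3 (468.9 nm), 7→4 (541.5 nm).

3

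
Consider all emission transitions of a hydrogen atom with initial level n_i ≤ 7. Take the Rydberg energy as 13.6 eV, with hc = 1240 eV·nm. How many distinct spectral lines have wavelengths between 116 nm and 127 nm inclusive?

Enumerate all n_i → n_f pairs with 1 ≤ n_f < n_i ≤ 7 and compute λ = 1240 / [13.6·1·(1/n_f² − 1/n_i²)].
Lines falling in [116, 127] nm: 2→1 (121.6 nm).

1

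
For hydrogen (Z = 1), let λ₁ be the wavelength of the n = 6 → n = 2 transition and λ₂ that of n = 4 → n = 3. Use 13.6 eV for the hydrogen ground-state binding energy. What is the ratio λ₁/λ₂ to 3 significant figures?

λ ∝ 1/ΔE ∝ 1/(1/n_f² − 1/n_i²), and the Z² and hc factors cancel in the ratio.
λ₁/λ₂ = (1/3² − 1/4²)/(1/2² − 1/6²) = 0.04861/0.2222 = 0.219.

0.219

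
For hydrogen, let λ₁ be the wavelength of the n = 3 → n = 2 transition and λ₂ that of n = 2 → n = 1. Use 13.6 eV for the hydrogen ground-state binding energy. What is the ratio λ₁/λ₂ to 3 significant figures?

λ ∝ 1/ΔE ∝ 1/(1/n_f² − 1/n_i²), and the Z² and hc factors cancel in the ratio.
λ₁/λ₂ = (1/1² − 1/2²)/(1/2² − 1/3²) = 0.7500/0.1389 = 5.40.

5.40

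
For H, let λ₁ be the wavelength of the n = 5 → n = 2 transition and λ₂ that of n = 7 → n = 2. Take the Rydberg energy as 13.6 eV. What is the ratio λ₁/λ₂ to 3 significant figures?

1.09

λ ∝ 1/ΔE ∝ 1/(1/n_f² − 1/n_i²), and the Z² and hc factors cancel in the ratio.
λ₁/λ₂ = (1/2² − 1/7²)/(1/2² − 1/5²) = 0.2296/0.2100 = 1.09.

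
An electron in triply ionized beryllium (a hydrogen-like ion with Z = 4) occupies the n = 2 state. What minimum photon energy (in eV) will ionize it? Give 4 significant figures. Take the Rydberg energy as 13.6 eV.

E_n = −13.6 Z²/n² = −217.6/n² eV for Z = 4.
E_2 = −217.6/4 = −54.40 eV, so ionization (to E = 0) requires 54.40 eV.

54.40 eV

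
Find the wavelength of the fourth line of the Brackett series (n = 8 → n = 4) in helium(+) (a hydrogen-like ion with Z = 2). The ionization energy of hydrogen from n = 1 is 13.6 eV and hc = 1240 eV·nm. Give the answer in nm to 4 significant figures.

The Brackett series terminates on n_f = 4; the fourth line has n_i = 4+4 = 8.
ΔE = 54.40 × (1/4² − 1/8²) = 2.550 eV.
λ = 1240 / 2.550 = 486.3 nm.

486.3 nm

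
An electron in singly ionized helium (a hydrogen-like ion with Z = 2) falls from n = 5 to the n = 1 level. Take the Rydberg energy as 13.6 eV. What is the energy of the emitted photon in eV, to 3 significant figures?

52.2 eV

The Bohr energies scale as Z², so for Z = 2: E_n = −54.40/n² eV.
E_5 = −54.40/25 = −2.176 eV and E_1 = −54.40/1 = −54.40 eV.
The photon energy is |E_5 − E_1| = 52.2 eV.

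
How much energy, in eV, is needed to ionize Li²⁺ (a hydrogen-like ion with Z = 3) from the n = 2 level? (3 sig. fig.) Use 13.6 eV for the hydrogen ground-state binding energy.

30.6 eV

E_n = −13.6 Z²/n² = −122.4/n² eV for Z = 3.
E_2 = −122.4/4 = −30.6 eV, so ionization (to E = 0) requires 30.6 eV.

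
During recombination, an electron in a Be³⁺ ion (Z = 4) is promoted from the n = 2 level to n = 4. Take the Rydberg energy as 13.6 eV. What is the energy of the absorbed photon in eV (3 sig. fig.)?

The Bohr energies scale as Z², so for Z = 4: E_n = −217.6/n² eV.
E_4 = −217.6/16 = −13.60 eV and E_2 = −217.6/4 = −54.40 eV.
The photon energy is |E_4 − E_2| = 40.8 eV.

40.8 eV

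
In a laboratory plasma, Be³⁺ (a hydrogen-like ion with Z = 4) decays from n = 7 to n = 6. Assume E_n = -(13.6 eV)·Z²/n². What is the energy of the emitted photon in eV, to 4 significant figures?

1.604 eV

The Bohr energies scale as Z², so for Z = 4: E_n = −217.6/n² eV.
E_7 = −217.6/49 = −4.441 eV and E_6 = −217.6/36 = −6.044 eV.
The photon energy is |E_7 − E_6| = 1.604 eV.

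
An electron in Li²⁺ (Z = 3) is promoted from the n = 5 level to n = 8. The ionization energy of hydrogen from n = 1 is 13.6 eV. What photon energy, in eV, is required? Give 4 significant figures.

The Bohr energies scale as Z², so for Z = 3: E_n = −122.4/n² eV.
E_8 = −122.4/64 = −1.913 eV and E_5 = −122.4/25 = −4.896 eV.
The photon energy is |E_8 − E_5| = 2.984 eV.

2.984 eV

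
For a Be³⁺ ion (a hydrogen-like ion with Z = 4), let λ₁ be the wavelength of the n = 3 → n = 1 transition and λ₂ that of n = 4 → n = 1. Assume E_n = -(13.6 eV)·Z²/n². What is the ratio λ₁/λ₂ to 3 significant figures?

λ ∝ 1/ΔE ∝ 1/(1/n_f² − 1/n_i²), and the Z² and hc factors cancel in the ratio.
λ₁/λ₂ = (1/1² − 1/4²)/(1/1² − 1/3²) = 0.9375/0.8889 = 1.05.

1.05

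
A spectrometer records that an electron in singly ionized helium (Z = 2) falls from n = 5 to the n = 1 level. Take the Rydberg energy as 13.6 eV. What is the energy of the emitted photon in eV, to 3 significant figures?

52.2 eV

The Bohr energies scale as Z², so for Z = 2: E_n = −54.40/n² eV.
E_5 = −54.40/25 = −2.176 eV and E_1 = −54.40/1 = −54.40 eV.
The photon energy is |E_5 − E_1| = 52.2 eV.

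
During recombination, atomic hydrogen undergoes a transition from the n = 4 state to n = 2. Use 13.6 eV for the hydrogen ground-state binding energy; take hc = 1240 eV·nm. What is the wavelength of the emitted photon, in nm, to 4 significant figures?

ΔE = 13.60 × (1/2² − 1/4²) = 13.60 × 0.1875 = 2.550 eV.
λ = hc/ΔE = 1240 / 2.550 = 486.3 nm.

486.3 nm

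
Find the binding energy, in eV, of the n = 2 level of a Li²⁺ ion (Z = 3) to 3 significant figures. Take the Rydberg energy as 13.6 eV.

30.6 eV

E_n = −13.6 Z²/n² = −122.4/n² eV for Z = 3.
E_2 = −122.4/4 = −30.6 eV, so ionization (to E = 0) requires 30.6 eV.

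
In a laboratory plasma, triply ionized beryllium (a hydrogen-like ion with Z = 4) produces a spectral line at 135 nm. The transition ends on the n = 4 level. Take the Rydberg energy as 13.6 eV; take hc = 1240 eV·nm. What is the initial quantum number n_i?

The photon energy is ΔE = hc/λ = 1240 / 135 = 9.185 eV.
With Z = 4, ΔE = 217.6 × (1/n_f² − 1/n_i²), so 1/n_f² − 1/n_i² = 0.04221.
With n_f = 4: 1/n_i² = 1/16 − 0.04221 = 0.02029, so n_i ≈ 7.02.

n_i = 7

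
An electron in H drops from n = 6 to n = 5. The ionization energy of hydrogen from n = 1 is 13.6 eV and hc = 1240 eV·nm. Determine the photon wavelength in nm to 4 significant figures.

7460 nm

ΔE = 13.60 × (1/5² − 1/6²) = 13.60 × 0.01222 = 0.1662 eV.
λ = hc/ΔE = 1240 / 0.1662 = 7460 nm.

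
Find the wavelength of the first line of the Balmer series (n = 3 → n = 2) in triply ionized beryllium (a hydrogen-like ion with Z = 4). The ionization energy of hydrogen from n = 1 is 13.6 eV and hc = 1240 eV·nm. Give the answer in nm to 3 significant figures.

41.0 nm

The Balmer series terminates on n_f = 2; the first line has n_i = 2+1 = 3.
ΔE = 217.6 × (1/2² − 1/3²) = 30.22 eV.
λ = 1240 / 30.22 = 41.0 nm.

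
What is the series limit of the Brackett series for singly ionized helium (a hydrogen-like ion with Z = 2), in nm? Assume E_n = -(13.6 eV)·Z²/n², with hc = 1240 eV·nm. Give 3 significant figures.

The Brackett series has lower level n_f = 4; the series limit corresponds to n_i → ∞.
ΔE_max = 13.6 × 4 / 4² = 3.400 eV.
λ_min = 1240 / 3.400 = 365 nm.

365 nm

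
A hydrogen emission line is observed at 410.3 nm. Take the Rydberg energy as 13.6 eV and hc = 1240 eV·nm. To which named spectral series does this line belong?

Balmer

ΔE = 1240/410.3 = 3.022 eV.
This matches 13.6 × (1/2² − 1/6²), so n_f = 2: the Balmer series.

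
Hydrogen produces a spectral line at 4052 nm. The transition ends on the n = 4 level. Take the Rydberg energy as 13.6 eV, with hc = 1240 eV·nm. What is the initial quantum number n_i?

The photon energy is ΔE = hc/λ = 1240 / 4052 = 0.3060 eV.
With Z = 1, ΔE = 13.60 × (1/n_f² − 1/n_i²), so 1/n_f² − 1/n_i² = 0.02250.
With n_f = 4: 1/n_i² = 1/16 − 0.02250 = 0.04000, so n_i ≈ 5.00.

n_i = 5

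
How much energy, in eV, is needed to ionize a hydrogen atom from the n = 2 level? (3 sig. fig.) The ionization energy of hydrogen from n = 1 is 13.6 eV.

3.40 eV

E_2 = −13.60/4 = −3.40 eV, so ionization (to E = 0) requires 3.40 eV.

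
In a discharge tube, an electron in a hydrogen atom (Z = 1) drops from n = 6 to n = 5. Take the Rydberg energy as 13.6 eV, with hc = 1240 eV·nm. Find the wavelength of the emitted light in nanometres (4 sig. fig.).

ΔE = 13.60 × (1/5² − 1/6²) = 13.60 × 0.01222 = 0.1662 eV.
λ = hc/ΔE = 1240 / 0.1662 = 7460 nm.

7460 nm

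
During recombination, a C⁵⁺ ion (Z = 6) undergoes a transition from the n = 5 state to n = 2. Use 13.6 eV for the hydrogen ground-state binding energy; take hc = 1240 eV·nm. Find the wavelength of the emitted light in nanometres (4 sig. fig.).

For Z = 6 the level energies scale as Z², so the effective Rydberg energy is 13.6 × 36 = 489.6 eV.
ΔE = 489.6 × (1/2² − 1/5²) = 489.6 × 0.2100 = 102.8 eV.
λ = hc/ΔE = 1240 / 102.8 = 12.06 nm.

12.06 nm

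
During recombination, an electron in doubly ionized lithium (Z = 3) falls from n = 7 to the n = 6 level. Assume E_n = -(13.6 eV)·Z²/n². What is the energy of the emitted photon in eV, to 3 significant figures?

The Bohr energies scale as Z², so for Z = 3: E_n = −122.4/n² eV.
E_7 = −122.4/49 = −2.498 eV and E_6 = −122.4/36 = −3.400 eV.
The photon energy is |E_7 − E_6| = 0.902 eV.

0.902 eV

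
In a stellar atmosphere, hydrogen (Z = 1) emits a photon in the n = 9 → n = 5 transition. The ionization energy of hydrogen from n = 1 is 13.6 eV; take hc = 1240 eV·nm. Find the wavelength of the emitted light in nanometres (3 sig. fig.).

ΔE = 13.60 × (1/5² − 1/9²) = 13.60 × 0.02765 = 0.3761 eV.
λ = hc/ΔE = 1240 / 0.3761 = 3300 nm.
This line belongs to the Pfund series.

3300 nm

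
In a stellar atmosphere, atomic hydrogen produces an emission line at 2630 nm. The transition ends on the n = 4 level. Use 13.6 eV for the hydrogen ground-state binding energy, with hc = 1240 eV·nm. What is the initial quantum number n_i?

n_i = 6

The photon energy is ΔE = hc/λ = 1240 / 2630 = 0.4715 eV.
With Z = 1, ΔE = 13.60 × (1/n_f² − 1/n_i²), so 1/n_f² − 1/n_i² = 0.03467.
With n_f = 4: 1/n_i² = 1/16 − 0.03467 = 0.02783, so n_i ≈ 5.99.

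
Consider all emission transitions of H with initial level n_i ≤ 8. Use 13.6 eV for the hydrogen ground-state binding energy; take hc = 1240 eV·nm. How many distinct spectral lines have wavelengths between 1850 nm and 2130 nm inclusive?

2

Enumerate all n_i → n_f pairs with 1 ≤ n_f < n_i ≤ 8 and compute λ = 1240 / [13.6·1·(1/n_f² − 1/n_i²)].
Lines falling in [1850, 2130] nm: 4→3 (1876 nm), 8→4 (1945 nm).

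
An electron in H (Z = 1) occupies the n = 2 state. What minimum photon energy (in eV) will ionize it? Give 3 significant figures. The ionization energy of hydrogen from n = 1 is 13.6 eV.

3.40 eV

E_2 = −13.60/4 = −3.40 eV, so ionization (to E = 0) requires 3.40 eV.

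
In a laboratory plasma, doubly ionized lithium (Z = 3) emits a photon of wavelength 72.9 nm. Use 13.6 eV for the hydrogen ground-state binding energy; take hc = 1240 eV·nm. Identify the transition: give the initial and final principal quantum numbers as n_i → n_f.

n_i = 3, n_f = 2

The photon energy is ΔE = hc/λ = 1240 / 72.9 = 17.01 eV.
With Z = 3, ΔE = 122.4 × (1/n_f² − 1/n_i²), so 1/n_f² − 1/n_i² = 0.1390.
Trying n_f = 2 gives 1/n_i² = 0.1110, i.e. n_i ≈ 3; this pair matches.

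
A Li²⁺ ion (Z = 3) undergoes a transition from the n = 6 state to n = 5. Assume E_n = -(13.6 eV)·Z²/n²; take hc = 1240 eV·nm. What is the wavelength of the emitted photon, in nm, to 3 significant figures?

For Z = 3 the level energies scale as Z², so the effective Rydberg energy is 13.6 × 9 = 122.4 eV.
ΔE = 122.4 × (1/5² − 1/6²) = 122.4 × 0.01222 = 1.496 eV.
λ = hc/ΔE = 1240 / 1.496 = 829 nm.

829 nm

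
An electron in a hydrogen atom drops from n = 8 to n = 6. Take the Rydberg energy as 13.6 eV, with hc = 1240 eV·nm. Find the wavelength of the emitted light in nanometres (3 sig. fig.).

ΔE = 13.60 × (1/6² − 1/8²) = 13.60 × 0.01215 = 0.1653 eV.
λ = hc/ΔE = 1240 / 0.1653 = 7500 nm.

7500 nm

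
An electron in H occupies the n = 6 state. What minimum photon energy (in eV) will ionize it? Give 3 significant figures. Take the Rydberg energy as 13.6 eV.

0.378 eV

E_6 = −13.60/36 = −0.378 eV, so ionization (to E = 0) requires 0.378 eV.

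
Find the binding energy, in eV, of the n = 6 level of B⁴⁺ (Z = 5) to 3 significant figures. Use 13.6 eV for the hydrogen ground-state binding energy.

E_n = −13.6 Z²/n² = −340.0/n² eV for Z = 5.
E_6 = −340.0/36 = −9.44 eV, so ionization (to E = 0) requires 9.44 eV.

9.44 eV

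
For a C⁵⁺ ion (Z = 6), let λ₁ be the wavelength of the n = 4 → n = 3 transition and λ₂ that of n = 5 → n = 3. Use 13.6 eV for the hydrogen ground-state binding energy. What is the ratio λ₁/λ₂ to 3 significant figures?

λ ∝ 1/ΔE ∝ 1/(1/n_f² − 1/n_i²), and the Z² and hc factors cancel in the ratio.
λ₁/λ₂ = (1/3² − 1/5²)/(1/3² − 1/4²) = 0.07111/0.04861 = 1.46.

1.46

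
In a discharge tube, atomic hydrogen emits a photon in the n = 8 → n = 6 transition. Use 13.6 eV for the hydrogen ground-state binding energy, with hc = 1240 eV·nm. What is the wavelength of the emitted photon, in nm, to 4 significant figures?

7503 nm

ΔE = 13.60 × (1/6² − 1/8²) = 13.60 × 0.01215 = 0.1653 eV.
λ = hc/ΔE = 1240 / 0.1653 = 7503 nm.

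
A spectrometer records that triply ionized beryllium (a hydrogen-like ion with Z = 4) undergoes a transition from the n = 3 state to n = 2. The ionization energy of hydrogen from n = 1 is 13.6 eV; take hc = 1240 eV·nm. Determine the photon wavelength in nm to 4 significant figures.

For Z = 4 the level energies scale as Z², so the effective Rydberg energy is 13.6 × 16 = 217.6 eV.
ΔE = 217.6 × (1/2² − 1/3²) = 217.6 × 0.1389 = 30.22 eV.
λ = hc/ΔE = 1240 / 30.22 = 41.03 nm.

41.03 nm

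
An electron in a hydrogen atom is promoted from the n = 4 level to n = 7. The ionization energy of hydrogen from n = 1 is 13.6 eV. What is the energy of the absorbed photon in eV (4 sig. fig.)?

0.5724 eV

E_7 = −13.60/49 = −0.2776 eV and E_4 = −13.60/16 = −0.8500 eV.
The photon energy is |E_7 − E_4| = 0.5724 eV.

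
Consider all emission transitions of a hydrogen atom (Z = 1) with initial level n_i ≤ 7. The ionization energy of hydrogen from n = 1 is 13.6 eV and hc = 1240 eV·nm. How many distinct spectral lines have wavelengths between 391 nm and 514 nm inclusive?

Enumerate all n_i → n_f pairs with 1 ≤ n_f < n_i ≤ 7 and compute λ = 1240 / [13.6·1·(1/n_f² − 1/n_i²)].
Lines falling in [391, 514] nm: 7→2 (397.1 nm), 6→2 (410.3 nm), 5→2 (434.2 nm), 4→2 (486.3 nm).

4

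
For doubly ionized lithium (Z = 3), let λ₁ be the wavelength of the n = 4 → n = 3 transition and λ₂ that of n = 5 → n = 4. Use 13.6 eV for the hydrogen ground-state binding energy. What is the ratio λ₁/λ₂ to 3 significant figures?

λ ∝ 1/ΔE ∝ 1/(1/n_f² − 1/n_i²), and the Z² and hc factors cancel in the ratio.
λ₁/λ₂ = (1/4² − 1/5²)/(1/3² − 1/4²) = 0.02250/0.04861 = 0.463.

0.463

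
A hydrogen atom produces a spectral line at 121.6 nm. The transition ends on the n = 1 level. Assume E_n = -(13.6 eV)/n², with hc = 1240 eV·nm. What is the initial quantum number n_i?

n_i = 2

The photon energy is ΔE = hc/λ = 1240 / 121.6 = 10.20 eV.
With Z = 1, ΔE = 13.60 × (1/n_f² − 1/n_i²), so 1/n_f² − 1/n_i² = 0.7498.
With n_f = 1: 1/n_i² = 1/1 − 0.7498 = 0.2502, so n_i ≈ 2.00.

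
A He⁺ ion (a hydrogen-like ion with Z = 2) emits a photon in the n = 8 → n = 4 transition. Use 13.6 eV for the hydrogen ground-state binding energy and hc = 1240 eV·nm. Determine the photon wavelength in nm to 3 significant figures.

486 nm

For Z = 2 the level energies scale as Z², so the effective Rydberg energy is 13.6 × 4 = 54.40 eV.
ΔE = 54.40 × (1/4² − 1/8²) = 54.40 × 0.04688 = 2.550 eV.
λ = hc/ΔE = 1240 / 2.550 = 486 nm.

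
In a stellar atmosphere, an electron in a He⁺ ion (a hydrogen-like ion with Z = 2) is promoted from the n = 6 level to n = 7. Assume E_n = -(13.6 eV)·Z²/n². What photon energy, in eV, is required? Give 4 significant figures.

0.4009 eV

The Bohr energies scale as Z², so for Z = 2: E_n = −54.40/n² eV.
E_7 = −54.40/49 = −1.110 eV and E_6 = −54.40/36 = −1.511 eV.
The photon energy is |E_7 − E_6| = 0.4009 eV.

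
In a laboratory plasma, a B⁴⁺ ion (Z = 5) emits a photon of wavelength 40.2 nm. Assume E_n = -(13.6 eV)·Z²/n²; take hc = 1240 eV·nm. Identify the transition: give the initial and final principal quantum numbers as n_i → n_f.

The photon energy is ΔE = hc/λ = 1240 / 40.2 = 30.85 eV.
With Z = 5, ΔE = 340.0 × (1/n_f² − 1/n_i²), so 1/n_f² − 1/n_i² = 0.09072.
Trying n_f = 3 gives 1/n_i² = 0.02039, i.e. n_i ≈ 7; this pair matches.

n_i = 7, n_f = 3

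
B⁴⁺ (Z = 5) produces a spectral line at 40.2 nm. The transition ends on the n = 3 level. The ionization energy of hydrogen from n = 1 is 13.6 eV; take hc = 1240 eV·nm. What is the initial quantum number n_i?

n_i = 7

The photon energy is ΔE = hc/λ = 1240 / 40.2 = 30.85 eV.
With Z = 5, ΔE = 340.0 × (1/n_f² − 1/n_i²), so 1/n_f² − 1/n_i² = 0.09072.
With n_f = 3: 1/n_i² = 1/9 − 0.09072 = 0.02039, so n_i ≈ 7.00.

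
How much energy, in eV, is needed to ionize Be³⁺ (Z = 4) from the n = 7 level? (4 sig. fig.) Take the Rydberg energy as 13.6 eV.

4.441 eV

E_n = −13.6 Z²/n² = −217.6/n² eV for Z = 4.
E_7 = −217.6/49 = −4.441 eV, so ionization (to E = 0) requires 4.441 eV.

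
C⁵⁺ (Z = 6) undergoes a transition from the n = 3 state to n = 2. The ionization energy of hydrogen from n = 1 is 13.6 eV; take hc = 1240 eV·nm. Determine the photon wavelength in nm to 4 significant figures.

For Z = 6 the level energies scale as Z², so the effective Rydberg energy is 13.6 × 36 = 489.6 eV.
ΔE = 489.6 × (1/2² − 1/3²) = 489.6 × 0.1389 = 68.00 eV.
λ = hc/ΔE = 1240 / 68.00 = 18.24 nm.

18.24 nm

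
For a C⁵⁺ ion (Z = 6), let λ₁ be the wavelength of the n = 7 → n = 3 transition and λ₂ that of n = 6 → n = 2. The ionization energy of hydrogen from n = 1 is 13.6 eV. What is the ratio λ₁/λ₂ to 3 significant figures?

2.45

λ ∝ 1/ΔE ∝ 1/(1/n_f² − 1/n_i²), and the Z² and hc factors cancel in the ratio.
λ₁/λ₂ = (1/2² − 1/6²)/(1/3² − 1/7²) = 0.2222/0.09070 = 2.45.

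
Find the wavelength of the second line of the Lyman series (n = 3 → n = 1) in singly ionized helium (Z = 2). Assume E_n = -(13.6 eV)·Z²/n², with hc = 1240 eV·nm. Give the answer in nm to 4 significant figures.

25.64 nm

The Lyman series terminates on n_f = 1; the second line has n_i = 1+2 = 3.
ΔE = 54.40 × (1/1² − 1/3²) = 48.36 eV.
λ = 1240 / 48.36 = 25.64 nm.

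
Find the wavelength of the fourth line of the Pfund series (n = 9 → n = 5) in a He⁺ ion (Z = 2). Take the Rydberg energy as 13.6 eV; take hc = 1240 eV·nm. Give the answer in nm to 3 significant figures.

The Pfund series terminates on n_f = 5; the fourth line has n_i = 5+4 = 9.
ΔE = 54.40 × (1/5² − 1/9²) = 1.504 eV.
λ = 1240 / 1.504 = 824 nm.

824 nm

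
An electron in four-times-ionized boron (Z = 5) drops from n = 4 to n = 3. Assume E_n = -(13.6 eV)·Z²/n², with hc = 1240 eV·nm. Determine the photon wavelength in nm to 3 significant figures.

75.0 nm

For Z = 5 the level energies scale as Z², so the effective Rydberg energy is 13.6 × 25 = 340.0 eV.
ΔE = 340.0 × (1/3² − 1/4²) = 340.0 × 0.04861 = 16.53 eV.
λ = hc/ΔE = 1240 / 16.53 = 75.0 nm.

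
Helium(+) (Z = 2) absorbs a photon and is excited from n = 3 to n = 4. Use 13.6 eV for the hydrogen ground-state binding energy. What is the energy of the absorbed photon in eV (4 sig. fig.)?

The Bohr energies scale as Z², so for Z = 2: E_n = −54.40/n² eV.
E_4 = −54.40/16 = −3.400 eV and E_3 = −54.40/9 = −6.044 eV.
The photon energy is |E_4 − E_3| = 2.644 eV.

2.644 eV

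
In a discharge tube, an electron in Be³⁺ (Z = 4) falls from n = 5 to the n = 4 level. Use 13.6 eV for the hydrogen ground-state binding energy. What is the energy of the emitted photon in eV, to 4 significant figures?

The Bohr energies scale as Z², so for Z = 4: E_n = −217.6/n² eV.
E_5 = −217.6/25 = −8.704 eV and E_4 = −217.6/16 = −13.60 eV.
The photon energy is |E_5 − E_4| = 4.896 eV.

4.896 eV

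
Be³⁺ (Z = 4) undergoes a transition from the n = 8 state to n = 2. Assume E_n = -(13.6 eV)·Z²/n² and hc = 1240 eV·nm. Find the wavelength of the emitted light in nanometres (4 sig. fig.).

For Z = 4 the level energies scale as Z², so the effective Rydberg energy is 13.6 × 16 = 217.6 eV.
ΔE = 217.6 × (1/2² − 1/8²) = 217.6 × 0.2344 = 51.00 eV.
λ = hc/ΔE = 1240 / 51.00 = 24.31 nm.

24.31 nm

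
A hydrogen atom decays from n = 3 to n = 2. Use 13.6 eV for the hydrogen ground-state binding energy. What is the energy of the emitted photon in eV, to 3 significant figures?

E_3 = −13.60/9 = −1.511 eV and E_2 = −13.60/4 = −3.400 eV.
The photon energy is |E_3 − E_2| = 1.89 eV.

1.89 eV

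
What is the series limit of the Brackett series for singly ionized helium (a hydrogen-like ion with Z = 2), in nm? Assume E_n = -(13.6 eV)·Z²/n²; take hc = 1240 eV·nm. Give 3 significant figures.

The Brackett series has lower level n_f = 4; the series limit corresponds to n_i → ∞.
ΔE_max = 13.6 × 4 / 4² = 3.400 eV.
λ_min = 1240 / 3.400 = 365 nm.

365 nm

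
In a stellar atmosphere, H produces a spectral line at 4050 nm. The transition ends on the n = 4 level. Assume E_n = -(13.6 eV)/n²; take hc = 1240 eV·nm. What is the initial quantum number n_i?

The photon energy is ΔE = hc/λ = 1240 / 4050 = 0.3062 eV.
With Z = 1, ΔE = 13.60 × (1/n_f² − 1/n_i²), so 1/n_f² − 1/n_i² = 0.02251.
With n_f = 4: 1/n_i² = 1/16 − 0.02251 = 0.03999, so n_i ≈ 5.00.

n_i = 5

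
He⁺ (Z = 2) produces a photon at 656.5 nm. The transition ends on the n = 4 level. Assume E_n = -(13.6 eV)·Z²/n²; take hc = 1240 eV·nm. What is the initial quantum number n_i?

n_i = 6

The photon energy is ΔE = hc/λ = 1240 / 656.5 = 1.889 eV.
With Z = 2, ΔE = 54.40 × (1/n_f² − 1/n_i²), so 1/n_f² − 1/n_i² = 0.03472.
With n_f = 4: 1/n_i² = 1/16 − 0.03472 = 0.02778, so n_i ≈ 6.00.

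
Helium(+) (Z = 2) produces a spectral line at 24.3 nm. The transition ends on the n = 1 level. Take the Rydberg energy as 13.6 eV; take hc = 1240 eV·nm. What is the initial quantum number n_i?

The photon energy is ΔE = hc/λ = 1240 / 24.3 = 51.03 eV.
With Z = 2, ΔE = 54.40 × (1/n_f² − 1/n_i²), so 1/n_f² − 1/n_i² = 0.9380.
With n_f = 1: 1/n_i² = 1/1 − 0.9380 = 0.06197, so n_i ≈ 4.02.

n_i = 4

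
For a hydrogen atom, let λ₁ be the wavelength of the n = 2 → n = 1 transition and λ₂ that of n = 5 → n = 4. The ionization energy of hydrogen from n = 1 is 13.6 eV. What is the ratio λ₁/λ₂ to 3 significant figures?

λ ∝ 1/ΔE ∝ 1/(1/n_f² − 1/n_i²), and the Z² and hc factors cancel in the ratio.
λ₁/λ₂ = (1/4² − 1/5²)/(1/1² − 1/2²) = 0.02250/0.7500 = 0.0300.

0.0300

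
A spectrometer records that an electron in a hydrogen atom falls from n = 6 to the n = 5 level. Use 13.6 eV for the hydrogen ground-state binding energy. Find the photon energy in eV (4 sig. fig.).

E_6 = −13.60/36 = −0.3778 eV and E_5 = −13.60/25 = −0.5440 eV.
The photon energy is |E_6 − E_5| = 0.1662 eV.

0.1662 eV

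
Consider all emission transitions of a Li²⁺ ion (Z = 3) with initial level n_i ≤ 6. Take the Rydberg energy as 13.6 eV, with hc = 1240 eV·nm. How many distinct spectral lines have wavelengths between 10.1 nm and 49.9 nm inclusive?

7

Enumerate all n_i → n_f pairs with 1 ≤ n_f < n_i ≤ 6 and compute λ = 1240 / [13.6·9·(1/n_f² − 1/n_i²)].
Lines falling in [10.1, 49.9] nm: 6→1 (10.42 nm), 5→1 (10.55 nm), 4→1 (10.81 nm), 3→1 (11.40 nm), 2→1 (13.51 nm), 6→2 (45.59 nm), 5→2 (48.24 nm).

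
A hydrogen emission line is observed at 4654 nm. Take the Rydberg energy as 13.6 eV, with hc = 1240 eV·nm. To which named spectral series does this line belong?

ΔE = 1240/4654 = 0.2664 eV.
This matches 13.6 × (1/5² − 1/7²), so n_f = 5: the Pfund series.

Pfund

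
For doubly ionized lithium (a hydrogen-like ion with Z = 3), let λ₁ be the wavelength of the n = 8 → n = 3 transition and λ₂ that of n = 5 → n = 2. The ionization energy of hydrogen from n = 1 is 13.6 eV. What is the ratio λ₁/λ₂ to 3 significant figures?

2.20

λ ∝ 1/ΔE ∝ 1/(1/n_f² − 1/n_i²), and the Z² and hc factors cancel in the ratio.
λ₁/λ₂ = (1/2² − 1/5²)/(1/3² − 1/8²) = 0.2100/0.09549 = 2.20.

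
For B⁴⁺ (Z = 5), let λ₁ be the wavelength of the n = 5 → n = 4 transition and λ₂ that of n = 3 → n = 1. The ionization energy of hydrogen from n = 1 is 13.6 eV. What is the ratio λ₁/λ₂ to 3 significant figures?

λ ∝ 1/ΔE ∝ 1/(1/n_f² − 1/n_i²), and the Z² and hc factors cancel in the ratio.
λ₁/λ₂ = (1/1² − 1/3²)/(1/4² − 1/5²) = 0.8889/0.02250 = 39.5.

39.5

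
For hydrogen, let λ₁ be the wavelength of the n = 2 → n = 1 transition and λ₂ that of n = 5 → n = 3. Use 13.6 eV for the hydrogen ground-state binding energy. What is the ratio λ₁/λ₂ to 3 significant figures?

0.0948

λ ∝ 1/ΔE ∝ 1/(1/n_f² − 1/n_i²), and the Z² and hc factors cancel in the ratio.
λ₁/λ₂ = (1/3² − 1/5²)/(1/1² − 1/2²) = 0.07111/0.7500 = 0.0948.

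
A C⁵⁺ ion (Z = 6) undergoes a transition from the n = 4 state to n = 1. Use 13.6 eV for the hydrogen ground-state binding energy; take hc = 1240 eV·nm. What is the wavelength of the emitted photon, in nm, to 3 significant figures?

For Z = 6 the level energies scale as Z², so the effective Rydberg energy is 13.6 × 36 = 489.6 eV.
ΔE = 489.6 × (1/1² − 1/4²) = 489.6 × 0.9375 = 459.0 eV.
λ = hc/ΔE = 1240 / 459.0 = 2.70 nm.

2.70 nm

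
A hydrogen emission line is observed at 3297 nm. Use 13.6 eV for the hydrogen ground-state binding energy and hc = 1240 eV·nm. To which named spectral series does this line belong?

Pfund

ΔE = 1240/3297 = 0.3761 eV.
This matches 13.6 × (1/5² − 1/9²), so n_f = 5: the Pfund series.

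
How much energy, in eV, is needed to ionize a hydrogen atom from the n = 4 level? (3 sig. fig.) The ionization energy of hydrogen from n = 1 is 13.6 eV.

E_4 = −13.60/16 = −0.850 eV, so ionization (to E = 0) requires 0.850 eV.

0.850 eV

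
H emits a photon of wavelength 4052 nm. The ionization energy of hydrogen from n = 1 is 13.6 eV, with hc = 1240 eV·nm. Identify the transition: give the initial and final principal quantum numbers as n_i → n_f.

The photon energy is ΔE = hc/λ = 1240 / 4052 = 0.3060 eV.
With Z = 1, ΔE = 13.60 × (1/n_f² − 1/n_i²), so 1/n_f² − 1/n_i² = 0.02250.
Trying n_f = 4 gives 1/n_i² = 0.04000, i.e. n_i ≈ 5; this pair matches.

n_i = 5, n_f = 4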